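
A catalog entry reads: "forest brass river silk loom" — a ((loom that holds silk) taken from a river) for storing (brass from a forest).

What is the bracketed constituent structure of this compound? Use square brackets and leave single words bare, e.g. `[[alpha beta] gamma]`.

Whole compound: head "loom" (specifically "river silk loom"), modifier "forest brass".
Within "forest brass", the head is "brass" and the modifier is "forest".
Within "river silk loom", the head is "loom" (specifically "silk loom") and the modifier is "river".
Within "silk loom", the head is "loom" and the modifier is "silk".
Assembled: [[forest brass] [river [silk loom]]].

[[forest brass] [river [silk loom]]]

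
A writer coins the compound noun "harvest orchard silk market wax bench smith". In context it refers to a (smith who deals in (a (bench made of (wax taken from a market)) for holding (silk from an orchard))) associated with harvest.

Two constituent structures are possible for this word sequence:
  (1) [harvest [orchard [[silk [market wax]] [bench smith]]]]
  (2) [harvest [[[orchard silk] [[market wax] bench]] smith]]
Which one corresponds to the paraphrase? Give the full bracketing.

[harvest [[[orchard silk] [[market wax] bench]] smith]]

The paraphrase's head is the "smith" part ("orchard silk market wax bench smith"); its modifier is "harvest".
That top-level split, carried through the inner groups, gives [harvest [[[orchard silk] [[market wax] bench]] smith]].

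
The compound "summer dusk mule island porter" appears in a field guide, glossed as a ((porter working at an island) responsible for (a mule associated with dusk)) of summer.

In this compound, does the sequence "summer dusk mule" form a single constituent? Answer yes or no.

no

The top-level split is [summer] [dusk mule island porter]; the full structure is [summer [[dusk mule] [island porter]]].
"summer dusk mule" straddles a constituent boundary, so it is not a single unit.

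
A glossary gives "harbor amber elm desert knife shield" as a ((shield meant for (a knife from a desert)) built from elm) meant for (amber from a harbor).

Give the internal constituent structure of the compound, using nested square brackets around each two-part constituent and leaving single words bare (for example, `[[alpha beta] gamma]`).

At the top level: head "shield" (specifically "elm desert knife shield"); modifier "harbor amber".
Inside "harbor amber": head "amber", modifier "harbor".
Inside "elm desert knife shield": head "shield" (specifically "desert knife shield"), modifier "elm".
Inside "desert knife shield": head "shield", modifier "desert knife".
Inside "desert knife": head "knife", modifier "desert".
Putting it together: [[harbor amber] [elm [[desert knife] shield]]].

[[harbor amber] [elm [[desert knife] shield]]]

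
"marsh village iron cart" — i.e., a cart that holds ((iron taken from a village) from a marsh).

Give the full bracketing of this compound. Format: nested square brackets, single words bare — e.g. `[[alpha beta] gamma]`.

[[marsh [village iron]] cart]

At the top level: head "cart"; modifier "marsh village iron".
Inside "marsh village iron": head "iron" (specifically "village iron"), modifier "marsh".
Inside "village iron": head "iron", modifier "village".
So the structure is [[marsh [village iron]] cart].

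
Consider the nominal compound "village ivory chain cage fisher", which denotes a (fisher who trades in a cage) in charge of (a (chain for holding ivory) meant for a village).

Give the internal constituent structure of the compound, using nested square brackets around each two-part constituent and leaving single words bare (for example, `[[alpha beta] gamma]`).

At the top level: head "fisher" (specifically "cage fisher"); modifier "village ivory chain".
Within "village ivory chain", the head is "chain" (specifically "ivory chain") and the modifier is "village".
Within "ivory chain", the head is "chain" and the modifier is "ivory".
Within "cage fisher", the head is "fisher" and the modifier is "cage".
Assembled: [[village [ivory chain]] [cage fisher]].

[[village [ivory chain]] [cage fisher]]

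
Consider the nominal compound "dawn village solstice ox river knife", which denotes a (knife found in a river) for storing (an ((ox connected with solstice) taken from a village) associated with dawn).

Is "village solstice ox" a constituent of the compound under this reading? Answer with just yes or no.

yes

The paraphrase groups the words so that "village solstice ox" is one unit: it corresponds to a single parenthesized sub-phrase.
The full structure is [[dawn [village [solstice ox]]] [river knife]], in which [village solstice ox] is a constituent.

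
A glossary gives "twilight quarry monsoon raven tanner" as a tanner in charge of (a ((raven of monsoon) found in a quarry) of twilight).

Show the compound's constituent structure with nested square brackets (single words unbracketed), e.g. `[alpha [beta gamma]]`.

Overall it is a kind of tanner; the modifier is "twilight quarry monsoon raven".
Within "twilight quarry monsoon raven", the head is "raven" (specifically "quarry monsoon raven") and the modifier is "twilight".
Within "quarry monsoon raven", the head is "raven" (specifically "monsoon raven") and the modifier is "quarry".
Within "monsoon raven", the head is "raven" and the modifier is "monsoon".
So the structure is [[twilight [quarry [monsoon raven]]] tanner].

[[twilight [quarry [monsoon raven]]] tanner]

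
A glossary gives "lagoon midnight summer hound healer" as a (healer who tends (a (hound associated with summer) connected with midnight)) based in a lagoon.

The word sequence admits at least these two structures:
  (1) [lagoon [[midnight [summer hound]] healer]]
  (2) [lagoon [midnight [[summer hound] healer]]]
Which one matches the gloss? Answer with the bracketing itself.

[lagoon [[midnight [summer hound]] healer]]

The paraphrase's head is the "healer" part ("midnight summer hound healer"); its modifier is "lagoon".
That top-level split, carried through the inner groups, gives [lagoon [[midnight [summer hound]] healer]].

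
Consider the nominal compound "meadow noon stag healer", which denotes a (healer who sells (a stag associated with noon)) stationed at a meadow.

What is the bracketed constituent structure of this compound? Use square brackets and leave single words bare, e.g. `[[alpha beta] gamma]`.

The outermost head in the paraphrase is "healer" (specifically "noon stag healer"), modified by "meadow".
"noon stag healer" → head "healer", modifier "noon stag".
"noon stag" → head "stag", modifier "noon".
Assembled: [meadow [[noon stag] healer]].

[meadow [[noon stag] healer]]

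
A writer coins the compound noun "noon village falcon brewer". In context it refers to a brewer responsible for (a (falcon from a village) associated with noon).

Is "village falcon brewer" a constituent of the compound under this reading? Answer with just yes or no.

no

The top-level split is [noon village falcon] [brewer]; the full structure is [[noon [village falcon]] brewer].
"village falcon brewer" straddles a constituent boundary, so it is not a single unit.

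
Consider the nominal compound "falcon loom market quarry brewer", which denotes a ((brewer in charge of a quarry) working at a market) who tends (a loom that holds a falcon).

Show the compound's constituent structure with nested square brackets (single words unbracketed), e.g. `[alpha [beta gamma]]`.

At the top level: head "brewer" (specifically "market quarry brewer"); modifier "falcon loom".
Within "falcon loom", the head is "loom" and the modifier is "falcon".
Within "market quarry brewer", the head is "brewer" (specifically "quarry brewer") and the modifier is "market".
Within "quarry brewer", the head is "brewer" and the modifier is "quarry".
So the structure is [[falcon loom] [market [quarry brewer]]].

[[falcon loom] [market [quarry brewer]]]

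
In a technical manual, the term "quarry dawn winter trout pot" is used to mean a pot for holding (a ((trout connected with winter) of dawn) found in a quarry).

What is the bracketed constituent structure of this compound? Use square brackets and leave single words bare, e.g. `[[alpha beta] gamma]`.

Whole compound: head "pot", modifier "quarry dawn winter trout".
Inside "quarry dawn winter trout": head "trout" (specifically "dawn winter trout"), modifier "quarry".
Inside "dawn winter trout": head "trout" (specifically "winter trout"), modifier "dawn".
Inside "winter trout": head "trout", modifier "winter".
So the structure is [[quarry [dawn [winter trout]]] pot].

[[quarry [dawn [winter trout]]] pot]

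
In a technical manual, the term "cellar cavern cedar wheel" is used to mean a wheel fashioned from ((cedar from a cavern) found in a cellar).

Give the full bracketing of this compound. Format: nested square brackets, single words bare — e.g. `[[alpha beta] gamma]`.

Overall it is a kind of wheel; the modifier is "cellar cavern cedar".
Inside "cellar cavern cedar": head "cedar" (specifically "cavern cedar"), modifier "cellar".
Inside "cavern cedar": head "cedar", modifier "cavern".
Assembled: [[cellar [cavern cedar]] wheel].

[[cellar [cavern cedar]] wheel]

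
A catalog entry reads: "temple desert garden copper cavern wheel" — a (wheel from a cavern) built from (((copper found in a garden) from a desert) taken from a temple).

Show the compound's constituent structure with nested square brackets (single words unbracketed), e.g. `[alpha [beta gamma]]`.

The outermost head in the paraphrase is "wheel" (specifically "cavern wheel"), modified by "temple desert garden copper".
"temple desert garden copper" → head "copper" (specifically "desert garden copper"), modifier "temple".
"desert garden copper" → head "copper" (specifically "garden copper"), modifier "desert".
"garden copper" → head "copper", modifier "garden".
"cavern wheel" → head "wheel", modifier "cavern".
Putting it together: [[temple [desert [garden copper]]] [cavern wheel]].

[[temple [desert [garden copper]]] [cavern wheel]]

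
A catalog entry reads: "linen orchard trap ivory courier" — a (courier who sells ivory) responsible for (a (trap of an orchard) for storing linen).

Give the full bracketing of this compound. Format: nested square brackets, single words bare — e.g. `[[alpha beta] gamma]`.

Overall it is a kind of courier (specifically "ivory courier"); the modifier is "linen orchard trap".
"linen orchard trap" → head "trap" (specifically "orchard trap"), modifier "linen".
"orchard trap" → head "trap", modifier "orchard".
"ivory courier" → head "courier", modifier "ivory".
So the structure is [[linen [orchard trap]] [ivory courier]].

[[linen [orchard trap]] [ivory courier]]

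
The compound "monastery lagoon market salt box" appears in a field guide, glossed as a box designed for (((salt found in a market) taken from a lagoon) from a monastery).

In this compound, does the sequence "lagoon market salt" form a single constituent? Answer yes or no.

yes

The paraphrase groups the words so that "lagoon market salt" is one unit: it corresponds to a single parenthesized sub-phrase.
The full structure is [[monastery [lagoon [market salt]]] box], in which [lagoon market salt] is a constituent.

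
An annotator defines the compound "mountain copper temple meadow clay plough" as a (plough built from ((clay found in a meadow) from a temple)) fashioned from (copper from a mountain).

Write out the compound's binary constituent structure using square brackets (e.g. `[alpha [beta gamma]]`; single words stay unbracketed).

Overall it is a kind of plough (specifically "temple meadow clay plough"); the modifier is "mountain copper".
Inside "mountain copper": head "copper", modifier "mountain".
Inside "temple meadow clay plough": head "plough", modifier "temple meadow clay".
Inside "temple meadow clay": head "clay" (specifically "meadow clay"), modifier "temple".
Inside "meadow clay": head "clay", modifier "meadow".
Putting it together: [[mountain copper] [[temple [meadow clay]] plough]].

[[mountain copper] [[temple [meadow clay]] plough]]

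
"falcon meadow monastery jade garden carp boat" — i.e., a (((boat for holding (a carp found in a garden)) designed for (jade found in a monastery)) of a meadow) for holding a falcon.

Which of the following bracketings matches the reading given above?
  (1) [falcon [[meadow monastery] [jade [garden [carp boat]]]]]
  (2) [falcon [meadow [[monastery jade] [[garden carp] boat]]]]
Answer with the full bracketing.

[falcon [meadow [[monastery jade] [[garden carp] boat]]]]

The paraphrase's head is the "boat" part ("meadow monastery jade garden carp boat"); its modifier is "falcon".
That top-level split, carried through the inner groups, gives [falcon [meadow [[monastery jade] [[garden carp] boat]]]].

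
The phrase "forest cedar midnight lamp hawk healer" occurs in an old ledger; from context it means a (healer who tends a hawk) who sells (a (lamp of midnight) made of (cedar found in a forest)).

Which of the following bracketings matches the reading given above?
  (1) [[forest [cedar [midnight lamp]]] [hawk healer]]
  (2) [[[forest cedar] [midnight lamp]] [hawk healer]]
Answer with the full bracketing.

The paraphrase's head is the "healer" part ("hawk healer"); its modifier is "forest cedar midnight lamp".
That top-level split, carried through the inner groups, gives [[[forest cedar] [midnight lamp]] [hawk healer]].

[[[forest cedar] [midnight lamp]] [hawk healer]]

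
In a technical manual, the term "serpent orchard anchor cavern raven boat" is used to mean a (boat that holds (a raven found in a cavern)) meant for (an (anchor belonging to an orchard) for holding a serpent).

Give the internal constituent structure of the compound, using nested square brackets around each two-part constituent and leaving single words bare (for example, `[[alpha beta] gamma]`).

[[serpent [orchard anchor]] [[cavern raven] boat]]

At the top level: head "boat" (specifically "cavern raven boat"); modifier "serpent orchard anchor".
Inside "serpent orchard anchor": head "anchor" (specifically "orchard anchor"), modifier "serpent".
Inside "orchard anchor": head "anchor", modifier "orchard".
Inside "cavern raven boat": head "boat", modifier "cavern raven".
Inside "cavern raven": head "raven", modifier "cavern".
Assembled: [[serpent [orchard anchor]] [[cavern raven] boat]].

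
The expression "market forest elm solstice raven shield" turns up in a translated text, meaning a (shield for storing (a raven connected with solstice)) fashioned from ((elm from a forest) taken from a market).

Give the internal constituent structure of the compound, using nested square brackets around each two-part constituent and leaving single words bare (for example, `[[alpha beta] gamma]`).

Overall it is a kind of shield (specifically "solstice raven shield"); the modifier is "market forest elm".
"market forest elm" → head "elm" (specifically "forest elm"), modifier "market".
"forest elm" → head "elm", modifier "forest".
"solstice raven shield" → head "shield", modifier "solstice raven".
"solstice raven" → head "raven", modifier "solstice".
So the structure is [[market [forest elm]] [[solstice raven] shield]].

[[market [forest elm]] [[solstice raven] shield]]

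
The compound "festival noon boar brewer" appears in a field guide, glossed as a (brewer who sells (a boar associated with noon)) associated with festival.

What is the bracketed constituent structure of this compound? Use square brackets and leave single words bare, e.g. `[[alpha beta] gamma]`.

The outermost head in the paraphrase is "brewer" (specifically "noon boar brewer"), modified by "festival".
Inside "noon boar brewer": head "brewer", modifier "noon boar".
Inside "noon boar": head "boar", modifier "noon".
Putting it together: [festival [[noon boar] brewer]].

[festival [[noon boar] brewer]]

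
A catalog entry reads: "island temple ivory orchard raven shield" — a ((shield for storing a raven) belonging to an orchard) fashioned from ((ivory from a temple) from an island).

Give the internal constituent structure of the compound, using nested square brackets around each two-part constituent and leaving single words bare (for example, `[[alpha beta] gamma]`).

Overall it is a kind of shield (specifically "orchard raven shield"); the modifier is "island temple ivory".
Within "island temple ivory", the head is "ivory" (specifically "temple ivory") and the modifier is "island".
Within "temple ivory", the head is "ivory" and the modifier is "temple".
Within "orchard raven shield", the head is "shield" (specifically "raven shield") and the modifier is "orchard".
Within "raven shield", the head is "shield" and the modifier is "raven".
So the structure is [[island [temple ivory]] [orchard [raven shield]]].

[[island [temple ivory]] [orchard [raven shield]]]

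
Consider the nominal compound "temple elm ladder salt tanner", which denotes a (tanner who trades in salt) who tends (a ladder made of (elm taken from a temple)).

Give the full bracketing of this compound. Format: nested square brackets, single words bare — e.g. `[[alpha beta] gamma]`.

Whole compound: head "tanner" (specifically "salt tanner"), modifier "temple elm ladder".
Within "temple elm ladder", the head is "ladder" and the modifier is "temple elm".
Within "temple elm", the head is "elm" and the modifier is "temple".
Within "salt tanner", the head is "tanner" and the modifier is "salt".
So the structure is [[[temple elm] ladder] [salt tanner]].

[[[temple elm] ladder] [salt tanner]]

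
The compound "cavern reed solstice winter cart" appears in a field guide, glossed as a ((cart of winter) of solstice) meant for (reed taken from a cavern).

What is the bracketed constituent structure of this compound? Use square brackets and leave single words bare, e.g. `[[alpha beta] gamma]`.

[[cavern reed] [solstice [winter cart]]]

At the top level: head "cart" (specifically "solstice winter cart"); modifier "cavern reed".
"cavern reed" → head "reed", modifier "cavern".
"solstice winter cart" → head "cart" (specifically "winter cart"), modifier "solstice".
"winter cart" → head "cart", modifier "winter".
Putting it together: [[cavern reed] [solstice [winter cart]]].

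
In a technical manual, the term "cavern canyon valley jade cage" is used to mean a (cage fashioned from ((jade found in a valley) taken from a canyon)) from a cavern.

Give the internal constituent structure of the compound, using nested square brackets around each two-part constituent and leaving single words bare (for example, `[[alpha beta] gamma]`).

[cavern [[canyon [valley jade]] cage]]

At the top level: head "cage" (specifically "canyon valley jade cage"); modifier "cavern".
"canyon valley jade cage" → head "cage", modifier "canyon valley jade".
"canyon valley jade" → head "jade" (specifically "valley jade"), modifier "canyon".
"valley jade" → head "jade", modifier "valley".
Putting it together: [cavern [[canyon [valley jade]] cage]].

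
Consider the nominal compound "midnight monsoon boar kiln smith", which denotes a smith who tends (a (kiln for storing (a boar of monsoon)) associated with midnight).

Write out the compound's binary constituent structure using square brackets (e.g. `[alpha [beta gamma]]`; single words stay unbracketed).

At the top level: head "smith"; modifier "midnight monsoon boar kiln".
"midnight monsoon boar kiln" → head "kiln" (specifically "monsoon boar kiln"), modifier "midnight".
"monsoon boar kiln" → head "kiln", modifier "monsoon boar".
"monsoon boar" → head "boar", modifier "monsoon".
So the structure is [[midnight [[monsoon boar] kiln]] smith].

[[midnight [[monsoon boar] kiln]] smith]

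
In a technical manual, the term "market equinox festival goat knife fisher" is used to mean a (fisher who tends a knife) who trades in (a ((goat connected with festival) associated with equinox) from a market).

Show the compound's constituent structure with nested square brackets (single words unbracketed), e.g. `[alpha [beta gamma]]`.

At the top level: head "fisher" (specifically "knife fisher"); modifier "market equinox festival goat".
Within "market equinox festival goat", the head is "goat" (specifically "equinox festival goat") and the modifier is "market".
Within "equinox festival goat", the head is "goat" (specifically "festival goat") and the modifier is "equinox".
Within "festival goat", the head is "goat" and the modifier is "festival".
Within "knife fisher", the head is "fisher" and the modifier is "knife".
So the structure is [[market [equinox [festival goat]]] [knife fisher]].

[[market [equinox [festival goat]]] [knife fisher]]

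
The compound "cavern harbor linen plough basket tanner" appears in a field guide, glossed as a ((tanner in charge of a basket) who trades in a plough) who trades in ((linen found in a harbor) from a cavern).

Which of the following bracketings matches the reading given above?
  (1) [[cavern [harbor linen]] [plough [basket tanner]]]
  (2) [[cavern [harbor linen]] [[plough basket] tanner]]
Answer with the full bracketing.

The paraphrase's head is the "tanner" part ("plough basket tanner"); its modifier is "cavern harbor linen".
That top-level split, carried through the inner groups, gives [[cavern [harbor linen]] [plough [basket tanner]]].

[[cavern [harbor linen]] [plough [basket tanner]]]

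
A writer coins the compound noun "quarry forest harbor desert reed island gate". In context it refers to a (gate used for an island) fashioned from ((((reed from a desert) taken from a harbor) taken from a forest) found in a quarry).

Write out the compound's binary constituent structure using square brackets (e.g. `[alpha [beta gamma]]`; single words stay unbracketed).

[[quarry [forest [harbor [desert reed]]]] [island gate]]

Whole compound: head "gate" (specifically "island gate"), modifier "quarry forest harbor desert reed".
"quarry forest harbor desert reed" → head "reed" (specifically "forest harbor desert reed"), modifier "quarry".
"forest harbor desert reed" → head "reed" (specifically "harbor desert reed"), modifier "forest".
"harbor desert reed" → head "reed" (specifically "desert reed"), modifier "harbor".
"desert reed" → head "reed", modifier "desert".
"island gate" → head "gate", modifier "island".
Putting it together: [[quarry [forest [harbor [desert reed]]]] [island gate]].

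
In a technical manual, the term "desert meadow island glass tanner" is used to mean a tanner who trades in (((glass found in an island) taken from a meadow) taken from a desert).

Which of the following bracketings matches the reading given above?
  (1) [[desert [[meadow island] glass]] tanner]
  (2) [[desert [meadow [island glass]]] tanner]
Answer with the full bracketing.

The paraphrase's head is the "tanner" part ("tanner"); its modifier is "desert meadow island glass".
That top-level split, carried through the inner groups, gives [[desert [meadow [island glass]]] tanner].

[[desert [meadow [island glass]]] tanner]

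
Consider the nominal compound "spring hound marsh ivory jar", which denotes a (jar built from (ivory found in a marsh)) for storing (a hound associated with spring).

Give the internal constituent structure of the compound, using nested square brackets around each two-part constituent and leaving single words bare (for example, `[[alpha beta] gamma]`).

At the top level: head "jar" (specifically "marsh ivory jar"); modifier "spring hound".
Inside "spring hound": head "hound", modifier "spring".
Inside "marsh ivory jar": head "jar", modifier "marsh ivory".
Inside "marsh ivory": head "ivory", modifier "marsh".
Assembled: [[spring hound] [[marsh ivory] jar]].

[[spring hound] [[marsh ivory] jar]]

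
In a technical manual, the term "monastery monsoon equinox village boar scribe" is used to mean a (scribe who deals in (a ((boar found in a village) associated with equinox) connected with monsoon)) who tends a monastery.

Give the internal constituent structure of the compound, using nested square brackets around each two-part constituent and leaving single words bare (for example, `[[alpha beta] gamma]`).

Overall it is a kind of scribe (specifically "monsoon equinox village boar scribe"); the modifier is "monastery".
Inside "monsoon equinox village boar scribe": head "scribe", modifier "monsoon equinox village boar".
Inside "monsoon equinox village boar": head "boar" (specifically "equinox village boar"), modifier "monsoon".
Inside "equinox village boar": head "boar" (specifically "village boar"), modifier "equinox".
Inside "village boar": head "boar", modifier "village".
So the structure is [monastery [[monsoon [equinox [village boar]]] scribe]].

[monastery [[monsoon [equinox [village boar]]] scribe]]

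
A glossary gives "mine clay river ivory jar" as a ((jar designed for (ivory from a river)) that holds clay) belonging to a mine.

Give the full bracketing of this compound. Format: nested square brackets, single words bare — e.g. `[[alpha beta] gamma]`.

[mine [clay [[river ivory] jar]]]

Whole compound: head "jar" (specifically "clay river ivory jar"), modifier "mine".
"clay river ivory jar" → head "jar" (specifically "river ivory jar"), modifier "clay".
"river ivory jar" → head "jar", modifier "river ivory".
"river ivory" → head "ivory", modifier "river".
Putting it together: [mine [clay [[river ivory] jar]]].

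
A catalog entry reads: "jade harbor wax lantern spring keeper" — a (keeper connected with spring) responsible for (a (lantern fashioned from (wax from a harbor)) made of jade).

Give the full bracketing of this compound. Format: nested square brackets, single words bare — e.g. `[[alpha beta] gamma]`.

[[jade [[harbor wax] lantern]] [spring keeper]]

Whole compound: head "keeper" (specifically "spring keeper"), modifier "jade harbor wax lantern".
Within "jade harbor wax lantern", the head is "lantern" (specifically "harbor wax lantern") and the modifier is "jade".
Within "harbor wax lantern", the head is "lantern" and the modifier is "harbor wax".
Within "harbor wax", the head is "wax" and the modifier is "harbor".
Within "spring keeper", the head is "keeper" and the modifier is "spring".
Assembled: [[jade [[harbor wax] lantern]] [spring keeper]].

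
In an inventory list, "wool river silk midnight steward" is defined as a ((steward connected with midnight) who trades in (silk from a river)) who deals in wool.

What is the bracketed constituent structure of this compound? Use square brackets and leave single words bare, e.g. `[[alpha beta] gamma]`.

The outermost head in the paraphrase is "steward" (specifically "river silk midnight steward"), modified by "wool".
Within "river silk midnight steward", the head is "steward" (specifically "midnight steward") and the modifier is "river silk".
Within "river silk", the head is "silk" and the modifier is "river".
Within "midnight steward", the head is "steward" and the modifier is "midnight".
Putting it together: [wool [[river silk] [midnight steward]]].

[wool [[river silk] [midnight steward]]]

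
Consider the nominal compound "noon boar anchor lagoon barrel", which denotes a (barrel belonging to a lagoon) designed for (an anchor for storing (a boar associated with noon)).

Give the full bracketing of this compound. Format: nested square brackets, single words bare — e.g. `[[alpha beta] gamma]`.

Whole compound: head "barrel" (specifically "lagoon barrel"), modifier "noon boar anchor".
"noon boar anchor" → head "anchor", modifier "noon boar".
"noon boar" → head "boar", modifier "noon".
"lagoon barrel" → head "barrel", modifier "lagoon".
Putting it together: [[[noon boar] anchor] [lagoon barrel]].

[[[noon boar] anchor] [lagoon barrel]]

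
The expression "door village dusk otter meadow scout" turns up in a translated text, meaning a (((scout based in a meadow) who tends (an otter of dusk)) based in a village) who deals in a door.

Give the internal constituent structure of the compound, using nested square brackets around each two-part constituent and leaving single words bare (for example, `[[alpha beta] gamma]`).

Whole compound: head "scout" (specifically "village dusk otter meadow scout"), modifier "door".
Within "village dusk otter meadow scout", the head is "scout" (specifically "dusk otter meadow scout") and the modifier is "village".
Within "dusk otter meadow scout", the head is "scout" (specifically "meadow scout") and the modifier is "dusk otter".
Within "dusk otter", the head is "otter" and the modifier is "dusk".
Within "meadow scout", the head is "scout" and the modifier is "meadow".
Putting it together: [door [village [[dusk otter] [meadow scout]]]].

[door [village [[dusk otter] [meadow scout]]]]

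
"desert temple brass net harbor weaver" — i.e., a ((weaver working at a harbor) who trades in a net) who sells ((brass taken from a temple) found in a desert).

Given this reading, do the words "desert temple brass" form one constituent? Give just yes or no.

yes

The paraphrase groups the words so that "desert temple brass" is one unit: it corresponds to a single parenthesized sub-phrase.
The full structure is [[desert [temple brass]] [net [harbor weaver]]], in which [desert temple brass] is a constituent.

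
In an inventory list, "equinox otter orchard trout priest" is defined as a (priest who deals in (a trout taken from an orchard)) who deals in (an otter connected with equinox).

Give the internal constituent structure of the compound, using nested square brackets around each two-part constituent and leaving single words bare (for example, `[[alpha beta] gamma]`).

At the top level: head "priest" (specifically "orchard trout priest"); modifier "equinox otter".
Inside "equinox otter": head "otter", modifier "equinox".
Inside "orchard trout priest": head "priest", modifier "orchard trout".
Inside "orchard trout": head "trout", modifier "orchard".
So the structure is [[equinox otter] [[orchard trout] priest]].

[[equinox otter] [[orchard trout] priest]]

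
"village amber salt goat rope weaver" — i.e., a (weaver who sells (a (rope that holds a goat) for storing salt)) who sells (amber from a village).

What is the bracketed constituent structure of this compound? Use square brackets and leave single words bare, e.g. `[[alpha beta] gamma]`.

The outermost head in the paraphrase is "weaver" (specifically "salt goat rope weaver"), modified by "village amber".
"village amber" → head "amber", modifier "village".
"salt goat rope weaver" → head "weaver", modifier "salt goat rope".
"salt goat rope" → head "rope" (specifically "goat rope"), modifier "salt".
"goat rope" → head "rope", modifier "goat".
Putting it together: [[village amber] [[salt [goat rope]] weaver]].

[[village amber] [[salt [goat rope]] weaver]]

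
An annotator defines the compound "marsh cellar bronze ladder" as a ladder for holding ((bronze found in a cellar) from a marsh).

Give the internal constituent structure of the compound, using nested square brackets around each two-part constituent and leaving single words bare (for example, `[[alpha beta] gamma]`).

[[marsh [cellar bronze]] ladder]

Overall it is a kind of ladder; the modifier is "marsh cellar bronze".
"marsh cellar bronze" → head "bronze" (specifically "cellar bronze"), modifier "marsh".
"cellar bronze" → head "bronze", modifier "cellar".
Putting it together: [[marsh [cellar bronze]] ladder].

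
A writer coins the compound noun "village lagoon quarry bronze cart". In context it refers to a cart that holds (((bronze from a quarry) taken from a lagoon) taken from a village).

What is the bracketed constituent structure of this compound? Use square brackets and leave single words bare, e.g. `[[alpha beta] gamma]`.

[[village [lagoon [quarry bronze]]] cart]

The outermost head in the paraphrase is "cart", modified by "village lagoon quarry bronze".
"village lagoon quarry bronze" → head "bronze" (specifically "lagoon quarry bronze"), modifier "village".
"lagoon quarry bronze" → head "bronze" (specifically "quarry bronze"), modifier "lagoon".
"quarry bronze" → head "bronze", modifier "quarry".
Assembled: [[village [lagoon [quarry bronze]]] cart].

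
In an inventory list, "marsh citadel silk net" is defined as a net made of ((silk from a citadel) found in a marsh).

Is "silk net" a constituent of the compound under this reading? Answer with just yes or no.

no

The top-level split is [marsh citadel silk] [net]; the full structure is [[marsh [citadel silk]] net].
"silk net" straddles a constituent boundary, so it is not a single unit.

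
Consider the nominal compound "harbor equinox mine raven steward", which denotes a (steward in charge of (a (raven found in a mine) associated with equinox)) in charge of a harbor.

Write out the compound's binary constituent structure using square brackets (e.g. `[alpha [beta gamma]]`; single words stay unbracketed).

The outermost head in the paraphrase is "steward" (specifically "equinox mine raven steward"), modified by "harbor".
Inside "equinox mine raven steward": head "steward", modifier "equinox mine raven".
Inside "equinox mine raven": head "raven" (specifically "mine raven"), modifier "equinox".
Inside "mine raven": head "raven", modifier "mine".
So the structure is [harbor [[equinox [mine raven]] steward]].

[harbor [[equinox [mine raven]] steward]]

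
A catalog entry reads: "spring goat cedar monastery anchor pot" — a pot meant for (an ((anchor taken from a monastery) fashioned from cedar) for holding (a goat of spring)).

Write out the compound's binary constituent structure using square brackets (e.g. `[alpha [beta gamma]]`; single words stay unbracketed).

[[[spring goat] [cedar [monastery anchor]]] pot]

At the top level: head "pot"; modifier "spring goat cedar monastery anchor".
"spring goat cedar monastery anchor" → head "anchor" (specifically "cedar monastery anchor"), modifier "spring goat".
"spring goat" → head "goat", modifier "spring".
"cedar monastery anchor" → head "anchor" (specifically "monastery anchor"), modifier "cedar".
"monastery anchor" → head "anchor", modifier "monastery".
Putting it together: [[[spring goat] [cedar [monastery anchor]]] pot].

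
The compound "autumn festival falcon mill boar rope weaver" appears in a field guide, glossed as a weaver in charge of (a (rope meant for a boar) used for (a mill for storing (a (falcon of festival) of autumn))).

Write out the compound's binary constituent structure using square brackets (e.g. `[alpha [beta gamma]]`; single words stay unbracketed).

Overall it is a kind of weaver; the modifier is "autumn festival falcon mill boar rope".
Within "autumn festival falcon mill boar rope", the head is "rope" (specifically "boar rope") and the modifier is "autumn festival falcon mill".
Within "autumn festival falcon mill", the head is "mill" and the modifier is "autumn festival falcon".
Within "autumn festival falcon", the head is "falcon" (specifically "festival falcon") and the modifier is "autumn".
Within "festival falcon", the head is "falcon" and the modifier is "festival".
Within "boar rope", the head is "rope" and the modifier is "boar".
Assembled: [[[[autumn [festival falcon]] mill] [boar rope]] weaver].

[[[[autumn [festival falcon]] mill] [boar rope]] weaver]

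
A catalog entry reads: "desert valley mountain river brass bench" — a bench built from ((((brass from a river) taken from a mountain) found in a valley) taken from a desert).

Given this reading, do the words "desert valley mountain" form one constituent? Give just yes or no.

The top-level split is [desert valley mountain river brass] [bench]; the full structure is [[desert [valley [mountain [river brass]]]] bench].
"desert valley mountain" straddles a constituent boundary, so it is not a single unit.

no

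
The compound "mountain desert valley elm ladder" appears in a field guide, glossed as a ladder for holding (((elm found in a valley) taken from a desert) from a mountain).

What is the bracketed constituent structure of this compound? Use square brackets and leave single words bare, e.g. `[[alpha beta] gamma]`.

Overall it is a kind of ladder; the modifier is "mountain desert valley elm".
Inside "mountain desert valley elm": head "elm" (specifically "desert valley elm"), modifier "mountain".
Inside "desert valley elm": head "elm" (specifically "valley elm"), modifier "desert".
Inside "valley elm": head "elm", modifier "valley".
So the structure is [[mountain [desert [valley elm]]] ladder].

[[mountain [desert [valley elm]]] ladder]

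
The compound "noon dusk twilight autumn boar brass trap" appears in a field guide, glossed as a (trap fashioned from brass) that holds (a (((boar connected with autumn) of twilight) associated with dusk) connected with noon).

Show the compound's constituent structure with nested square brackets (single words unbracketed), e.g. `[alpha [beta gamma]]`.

[[noon [dusk [twilight [autumn boar]]]] [brass trap]]

Overall it is a kind of trap (specifically "brass trap"); the modifier is "noon dusk twilight autumn boar".
Within "noon dusk twilight autumn boar", the head is "boar" (specifically "dusk twilight autumn boar") and the modifier is "noon".
Within "dusk twilight autumn boar", the head is "boar" (specifically "twilight autumn boar") and the modifier is "dusk".
Within "twilight autumn boar", the head is "boar" (specifically "autumn boar") and the modifier is "twilight".
Within "autumn boar", the head is "boar" and the modifier is "autumn".
Within "brass trap", the head is "trap" and the modifier is "brass".
So the structure is [[noon [dusk [twilight [autumn boar]]]] [brass trap]].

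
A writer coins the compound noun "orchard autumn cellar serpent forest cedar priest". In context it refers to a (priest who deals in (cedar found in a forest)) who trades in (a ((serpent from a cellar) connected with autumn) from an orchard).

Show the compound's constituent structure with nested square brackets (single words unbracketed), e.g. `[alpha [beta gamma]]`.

Overall it is a kind of priest (specifically "forest cedar priest"); the modifier is "orchard autumn cellar serpent".
"orchard autumn cellar serpent" → head "serpent" (specifically "autumn cellar serpent"), modifier "orchard".
"autumn cellar serpent" → head "serpent" (specifically "cellar serpent"), modifier "autumn".
"cellar serpent" → head "serpent", modifier "cellar".
"forest cedar priest" → head "priest", modifier "forest cedar".
"forest cedar" → head "cedar", modifier "forest".
Assembled: [[orchard [autumn [cellar serpent]]] [[forest cedar] priest]].

[[orchard [autumn [cellar serpent]]] [[forest cedar] priest]]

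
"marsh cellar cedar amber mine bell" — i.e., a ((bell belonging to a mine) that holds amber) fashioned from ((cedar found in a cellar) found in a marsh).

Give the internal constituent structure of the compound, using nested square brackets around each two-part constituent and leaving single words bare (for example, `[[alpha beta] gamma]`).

The outermost head in the paraphrase is "bell" (specifically "amber mine bell"), modified by "marsh cellar cedar".
"marsh cellar cedar" → head "cedar" (specifically "cellar cedar"), modifier "marsh".
"cellar cedar" → head "cedar", modifier "cellar".
"amber mine bell" → head "bell" (specifically "mine bell"), modifier "amber".
"mine bell" → head "bell", modifier "mine".
Assembled: [[marsh [cellar cedar]] [amber [mine bell]]].

[[marsh [cellar cedar]] [amber [mine bell]]]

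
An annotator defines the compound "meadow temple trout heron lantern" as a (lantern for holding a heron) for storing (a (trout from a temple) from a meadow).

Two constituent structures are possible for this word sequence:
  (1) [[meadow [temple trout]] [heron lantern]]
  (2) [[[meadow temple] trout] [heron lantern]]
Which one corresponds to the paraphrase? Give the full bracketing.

[[meadow [temple trout]] [heron lantern]]

The paraphrase's head is the "lantern" part ("heron lantern"); its modifier is "meadow temple trout".
That top-level split, carried through the inner groups, gives [[meadow [temple trout]] [heron lantern]].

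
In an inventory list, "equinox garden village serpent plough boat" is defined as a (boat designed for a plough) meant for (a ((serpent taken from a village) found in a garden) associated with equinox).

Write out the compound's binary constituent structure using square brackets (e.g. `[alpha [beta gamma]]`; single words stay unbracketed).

Overall it is a kind of boat (specifically "plough boat"); the modifier is "equinox garden village serpent".
Inside "equinox garden village serpent": head "serpent" (specifically "garden village serpent"), modifier "equinox".
Inside "garden village serpent": head "serpent" (specifically "village serpent"), modifier "garden".
Inside "village serpent": head "serpent", modifier "village".
Inside "plough boat": head "boat", modifier "plough".
Assembled: [[equinox [garden [village serpent]]] [plough boat]].

[[equinox [garden [village serpent]]] [plough boat]]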